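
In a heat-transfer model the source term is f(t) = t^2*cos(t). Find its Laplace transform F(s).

F(s) = 2*s*(s^2 - 3)/(s^2 + 1)^3

L{cos(t)} = s/(s^2 + 1).
Then apply L{t^2·g(t)} = (-1)^2 d^2/ds^2[G(s)] with G(s) = s/(s^2 + 1):
differentiating 2 times and applying the sign gives 2*s*(s^2 - 3)/(s^2 + 1)^3.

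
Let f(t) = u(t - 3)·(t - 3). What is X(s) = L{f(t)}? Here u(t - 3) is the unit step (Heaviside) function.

By the second shifting theorem, L{u(t - c)·g(t - c)} = e^(-cs)·G(s) with c = 3 and G(s) = L{g(t)}.
L{t} = 1!/s^2 = 1/s^2.

X(s) = exp(-3*s)/s^2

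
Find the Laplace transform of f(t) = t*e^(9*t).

L{e^(9t)} = 1/(s - 9).
Then apply L{t·g(t)} = -d/ds[H(s)] with H(s) = 1/(s - 9):
differentiating 1 time and applying the sign gives (s - 9)^(-2).

(s - 9)^(-2)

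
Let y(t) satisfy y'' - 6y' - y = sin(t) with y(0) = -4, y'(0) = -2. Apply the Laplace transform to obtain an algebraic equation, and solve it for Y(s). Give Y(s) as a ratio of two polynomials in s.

Y(s) = (-4*s^3 + 22*s^2 - 4*s + 23)/(s^4 - 6*s^3 - 6*s - 1)

Take the Laplace transform of both sides.
Using L{y''} = s^2 Y - s·y(0) - y'(0) and L{y'} = sY - y(0), with y(0) = -4, y'(0) = -2, the left side becomes (s^2 - 6*s - 1)Y - (-4*s + 22).
The right side is L{sin(t)} = 1/(s^2 + 1).
So (s^2 - 6*s - 1)Y = 1/(s^2 + 1) + (-4*s + 22).
Solve for Y(s) and write it as one ratio of polynomials.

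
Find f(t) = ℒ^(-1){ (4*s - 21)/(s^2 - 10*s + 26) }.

Complete the square in the denominator: s^2 - 10*s + 26 = (s - 5)^2 + 1^2.
Split the numerator to match: 4*s - 21 = 4·(s - 5) - 1·1.
Invert each term: 4·(s - 5)/((s - 5)^2 + 1) ↔ 4e^(5t)cos(t); -1·1/((s - 5)^2 + 1) ↔ -e^(5t)sin(t).

f(t) = -exp(5*t)*sin(t) + 4*exp(5*t)*cos(t)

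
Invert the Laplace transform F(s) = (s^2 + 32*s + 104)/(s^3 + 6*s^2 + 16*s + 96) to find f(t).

Factor the denominator: s^3 + 6*s^2 + 16*s + 96 = (s + 6)*(s^2 + 16).
Partial fraction decomposition gives [-1/(s + 6)] + [2*s/(s^2 + 16)] + [20/(s^2 + 16)].
Invert each term: -1/(s + 6) ↔ -e^(-6t); 2·s/(s^2 + 16) ↔ 2cos(4t); 5·4/(s^2 + 16) ↔ 5sin(4t).

f(t) = 5*sin(4*t) + 2*cos(4*t) - exp(-6*t)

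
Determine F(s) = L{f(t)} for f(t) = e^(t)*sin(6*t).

F(s) = 6/((s - 1)^2 + 36)

L{sin(6t)} = 6/(s^2 + 36).
By the first shifting theorem, multiplying by e^(t) replaces s with s - 1.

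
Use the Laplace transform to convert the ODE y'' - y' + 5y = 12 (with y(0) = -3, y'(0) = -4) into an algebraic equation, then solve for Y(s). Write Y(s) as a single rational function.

Transform both sides with L{·}.
With L{y''} = s^2 Y - s·y(0) - y'(0) and L{y'} = sY - y(0), with y(0) = -3, y'(0) = -4: the LHS transforms to (s^2 - s + 5)Y - (-3*s - 1).
The right side is L{12} = 12/s.
So (s^2 - s + 5)Y = 12/s + (-3*s - 1).
Divide through and combine into a single rational function.

Y(s) = (-3*s^2 - s + 12)/(s^3 - s^2 + 5*s)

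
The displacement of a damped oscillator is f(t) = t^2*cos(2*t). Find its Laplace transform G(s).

G(s) = 2*s*(s^2 - 12)/(s^2 + 4)^3

L{cos(2t)} = s/(s^2 + 4).
Then apply L{t^2·g(t)} = (-1)^2 d^2/ds^2[H(s)] with H(s) = s/(s^2 + 4):
differentiating 2 times and applying the sign gives 2*s*(s^2 - 12)/(s^2 + 4)^3.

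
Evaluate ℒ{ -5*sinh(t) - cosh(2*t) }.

-s/(s^2 - 4) - 5/(s^2 - 1)

The transform is linear, so treat each term independently.
(-5)·[L{sinh(t)} = 1/(s^2 - 1)]; (-1)·[L{cosh(2t)} = s/(s^2 - 4)].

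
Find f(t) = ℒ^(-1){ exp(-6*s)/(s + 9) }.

f(t) = Heaviside(t - 6)*(exp(-9*t + 54))

The factor e^(-6s) signals a time shift by c = 6 (second shifting theorem).
L{e^(-9t)} = 1/(s + 9), so L^-1{1/(s + 9)} = exp(-9*t).
Hence the inverse is u(t - 6) times that function evaluated at t - 6.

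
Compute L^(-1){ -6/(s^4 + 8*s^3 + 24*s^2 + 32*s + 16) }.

Rewrite the denominator: s^4 + 8*s^3 + 24*s^2 + 32*s + 16 = (s + 2)^4.
The form in (s + 2) signals a first-shifting-theorem factor e^(-2t).
Since L{t^3} = 3!/s^4 = 6/s^4, the inverse is t^3*e^(-2*t), scaled by -1.

-t^3*exp(-2*t)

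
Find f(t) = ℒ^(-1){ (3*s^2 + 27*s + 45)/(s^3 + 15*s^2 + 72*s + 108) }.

f(t) = 3*t*exp(-6*t) - exp(-3*t) + 4*exp(-6*t)

Factor the denominator: s^3 + 15*s^2 + 72*s + 108 = (s + 3)*(s + 6)^2.
Partial fraction decomposition gives [4/(s + 6)] + [3/(s + 6)^2] + [-1/(s + 3)].
Invert each term: 4/(s + 6) ↔ 4e^(-6t); 3/(s + 6)^2 ↔ 3t·e^(-6t); -1/(s + 3) ↔ -e^(-3t).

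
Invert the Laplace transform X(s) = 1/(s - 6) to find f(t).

Since L{e^(6t)} = 1/(s - 6), the inverse is exp(6*t).

f(t) = exp(6*t)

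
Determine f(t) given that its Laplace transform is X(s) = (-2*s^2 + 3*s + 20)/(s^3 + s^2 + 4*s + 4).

Factor the denominator: s^3 + s^2 + 4*s + 4 = (s + 1)*(s^2 + 4).
Partial fraction decomposition gives [3/(s + 1)] + [-5*s/(s^2 + 4)] + [8/(s^2 + 4)].
Invert each term: 3/(s + 1) ↔ 3e^(-t); -5·s/(s^2 + 4) ↔ -5cos(2t); 4·2/(s^2 + 4) ↔ 4sin(2t).

f(t) = 4*sin(2*t) - 5*cos(2*t) + 3*exp(-t)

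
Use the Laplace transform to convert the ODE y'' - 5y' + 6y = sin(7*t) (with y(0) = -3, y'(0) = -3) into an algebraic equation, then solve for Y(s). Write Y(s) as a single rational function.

Laplace-transform each side.
The derivative rules (L{y''} = s^2 Y - s·y(0) - y'(0) and L{y'} = sY - y(0), with y(0) = -3, y'(0) = -3) turn the left side into (s^2 - 5*s + 6)Y - (-3*s + 12).
The right side is L{sin(7*t)} = 7/(s^2 + 49).
So (s^2 - 5*s + 6)Y = 7/(s^2 + 49) + (-3*s + 12).
Divide through and combine into a single rational function.

Y(s) = (-3*s^3 + 12*s^2 - 147*s + 595)/(s^4 - 5*s^3 + 55*s^2 - 245*s + 294)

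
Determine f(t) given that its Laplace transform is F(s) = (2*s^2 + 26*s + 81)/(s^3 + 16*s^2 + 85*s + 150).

Factor the denominator: s^3 + 16*s^2 + 85*s + 150 = (s + 5)^2*(s + 6).
Partial fraction decomposition gives [5/(s + 5)] + [(s + 5)^(-2)] + [-3/(s + 6)].
Invert each term: 5/(s + 5) ↔ 5e^(-5t); 1/(s + 5)^2 ↔ t·e^(-5t); -3/(s + 6) ↔ -3e^(-6t).

f(t) = t*exp(-5*t) + 5*exp(-5*t) - 3*exp(-6*t)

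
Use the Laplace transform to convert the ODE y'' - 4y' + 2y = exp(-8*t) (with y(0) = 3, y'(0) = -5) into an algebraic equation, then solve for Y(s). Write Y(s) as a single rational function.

Y(s) = (3*s^2 + 7*s - 135)/(s^3 + 4*s^2 - 30*s + 16)

Laplace-transform each side.
With L{y''} = s^2 Y - s·y(0) - y'(0) and L{y'} = sY - y(0), with y(0) = 3, y'(0) = -5: the LHS transforms to (s^2 - 4*s + 2)Y - (3*s - 17).
The right side is L{exp(-8*t)} = 1/(s + 8).
So (s^2 - 4*s + 2)Y = 1/(s + 8) + (3*s - 17).
Divide through and combine into a single rational function.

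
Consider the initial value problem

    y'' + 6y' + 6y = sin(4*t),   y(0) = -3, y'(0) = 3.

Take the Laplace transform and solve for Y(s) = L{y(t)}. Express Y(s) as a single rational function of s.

Y(s) = (-3*s^3 - 15*s^2 - 48*s - 236)/(s^4 + 6*s^3 + 22*s^2 + 96*s + 96)

Laplace-transform each side.
Using L{y''} = s^2 Y - s·y(0) - y'(0) and L{y'} = sY - y(0), with y(0) = -3, y'(0) = 3, the left side becomes (s^2 + 6*s + 6)Y - (-3*s - 15).
The right side is L{sin(4*t)} = 4/(s^2 + 16).
So (s^2 + 6*s + 6)Y = 4/(s^2 + 16) + (-3*s - 15).
Divide through and combine into a single rational function.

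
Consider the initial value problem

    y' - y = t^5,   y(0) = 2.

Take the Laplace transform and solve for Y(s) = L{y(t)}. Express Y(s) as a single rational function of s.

Take the Laplace transform of both sides.
The derivative rules (L{y'} = sY - y(0) = sY - 2) turn the left side into (s - 1)Y - (2).
The right side is L{t^5} = 120/s^6.
So (s - 1)Y = 120/s^6 + (2).
Divide through and combine into a single rational function.

Y(s) = (2*s^6 + 120)/(s^7 - s^6)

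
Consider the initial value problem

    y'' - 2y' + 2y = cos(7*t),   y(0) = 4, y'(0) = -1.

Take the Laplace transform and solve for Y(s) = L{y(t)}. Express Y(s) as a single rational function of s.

Take the Laplace transform of both sides.
Using L{y''} = s^2 Y - s·y(0) - y'(0) and L{y'} = sY - y(0), with y(0) = 4, y'(0) = -1, the left side becomes (s^2 - 2*s + 2)Y - (4*s - 9).
The right side is L{cos(7*t)} = s/(s^2 + 49).
So (s^2 - 2*s + 2)Y = s/(s^2 + 49) + (4*s - 9).
Solve for Y(s) and write it as one ratio of polynomials.

Y(s) = (4*s^3 - 9*s^2 + 197*s - 441)/(s^4 - 2*s^3 + 51*s^2 - 98*s + 98)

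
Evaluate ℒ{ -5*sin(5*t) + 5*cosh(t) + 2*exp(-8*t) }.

The transform is linear, so treat each term independently.
(-5)·[L{sin(5t)} = 5/(s^2 + 25)]; (5)·[L{cosh(t)} = s/(s^2 - 1)]; (2)·[L{e^(-8t)} = 1/(s + 8)].

5*s/(s^2 - 1) - 25/(s^2 + 25) + 2/(s + 8)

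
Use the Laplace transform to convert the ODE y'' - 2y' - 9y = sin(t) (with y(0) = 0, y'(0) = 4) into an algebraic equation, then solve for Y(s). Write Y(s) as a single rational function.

Laplace-transform each side.
Using L{y''} = s^2 Y - s·y(0) - y'(0) and L{y'} = sY - y(0), with y(0) = 0, y'(0) = 4, the left side becomes (s^2 - 2*s - 9)Y - (4).
The right side is L{sin(t)} = 1/(s^2 + 1).
So (s^2 - 2*s - 9)Y = 1/(s^2 + 1) + (4).
Solve for Y(s) and write it as one ratio of polynomials.

Y(s) = (4*s^2 + 5)/(s^4 - 2*s^3 - 8*s^2 - 2*s - 9)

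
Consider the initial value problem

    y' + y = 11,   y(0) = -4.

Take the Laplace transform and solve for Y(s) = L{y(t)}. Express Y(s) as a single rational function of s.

Laplace-transform each side.
With L{y'} = sY - y(0) = sY - (-4): the LHS transforms to (s + 1)Y - (-4).
The right side is L{11} = 11/s.
So (s + 1)Y = 11/s + (-4).
Divide through and combine into a single rational function.

Y(s) = (-4*s + 11)/(s^2 + s)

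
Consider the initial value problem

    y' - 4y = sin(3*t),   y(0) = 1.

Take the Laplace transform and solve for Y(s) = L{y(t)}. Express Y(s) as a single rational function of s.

Transform both sides with L{·}.
Using L{y'} = sY - y(0) = sY - 1, the left side becomes (s - 4)Y - (1).
The right side is L{sin(3*t)} = 3/(s^2 + 9).
So (s - 4)Y = 3/(s^2 + 9) + (1).
Divide through and combine into a single rational function.

Y(s) = (s^2 + 12)/(s^3 - 4*s^2 + 9*s - 36)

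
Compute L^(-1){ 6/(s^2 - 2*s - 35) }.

Rewrite the denominator: s^2 - 2*s - 35 = (s - 1)^2 - 36.
The form in (s - 1) signals a first-shifting-theorem factor e^(t).
Since L{sinh(6t)} = 6/(s^2 - 36), the inverse is e^(t)*sinh(6*t).

exp(t)*sinh(6*t)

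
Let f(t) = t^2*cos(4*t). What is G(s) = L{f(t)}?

L{cos(4t)} = s/(s^2 + 16).
Then apply L{t^2·g(t)} = (-1)^2 d^2/ds^2[H(s)] with H(s) = s/(s^2 + 16):
differentiating 2 times and applying the sign gives 2*s*(s^2 - 48)/(s^2 + 16)^3.

G(s) = 2*s*(s^2 - 48)/(s^2 + 16)^3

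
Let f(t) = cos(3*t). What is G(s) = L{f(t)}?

L{cos(3t)} = s/(s^2 + 9).

G(s) = s/(s^2 + 9)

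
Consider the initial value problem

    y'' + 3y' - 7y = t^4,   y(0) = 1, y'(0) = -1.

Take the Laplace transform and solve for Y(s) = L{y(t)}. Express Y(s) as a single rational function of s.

Y(s) = (s^6 + 2*s^5 + 24)/(s^7 + 3*s^6 - 7*s^5)

Take the Laplace transform of both sides.
With L{y''} = s^2 Y - s·y(0) - y'(0) and L{y'} = sY - y(0), with y(0) = 1, y'(0) = -1: the LHS transforms to (s^2 + 3*s - 7)Y - (s + 2).
The right side is L{t^4} = 24/s^5.
So (s^2 + 3*s - 7)Y = 24/s^5 + (s + 2).
Isolate Y and clear denominators.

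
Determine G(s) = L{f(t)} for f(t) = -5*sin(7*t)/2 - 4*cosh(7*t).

By linearity of the Laplace transform, transform each term separately.
(-5/2)·[L{sin(7t)} = 7/(s^2 + 49)]; (-4)·[L{cosh(7t)} = s/(s^2 - 49)].

G(s) = -4*s/(s^2 - 49) - 35/(2*(s^2 + 49))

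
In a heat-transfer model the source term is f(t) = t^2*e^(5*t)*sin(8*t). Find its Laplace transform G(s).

G(s) = 16*(3*s^2 - 30*s + 11)/(s^2 - 10*s + 89)^3

L{sin(8t)} = 8/(s^2 + 64).
Multiplying by e^(5t) shifts s → s - 5, so L{e^(5*t)*sin(8*t)} = 8/((s - 5)^2 + 64).
Then apply L{t^2·g(t)} = (-1)^2 d^2/ds^2[H(s)] with H(s) = 8/((s - 5)^2 + 64):
differentiating 2 times and applying the sign gives 16*(3*s^2 - 30*s + 11)/(s^2 - 10*s + 89)^3.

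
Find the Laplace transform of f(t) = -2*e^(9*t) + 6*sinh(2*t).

By linearity of the Laplace transform, transform each term separately.
(6)·[L{sinh(2t)} = 2/(s^2 - 4)]; (-2)·[L{e^(9t)} = 1/(s - 9)].

12/(s^2 - 4) - 2/(s - 9)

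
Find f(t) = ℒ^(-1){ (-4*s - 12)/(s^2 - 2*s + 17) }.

Complete the square in the denominator: s^2 - 2*s + 17 = (s - 1)^2 + 4^2.
Split the numerator to match: -4*s - 12 = -4·(s - 1) - 4·4.
Invert each term: -4·(s - 1)/((s - 1)^2 + 16) ↔ -4e^(t)cos(4t); -4·4/((s - 1)^2 + 16) ↔ -4e^(t)sin(4t).

f(t) = -4*exp(t)*sin(4*t) - 4*exp(t)*cos(4*t)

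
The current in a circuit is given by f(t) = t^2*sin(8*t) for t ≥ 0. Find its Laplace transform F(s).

L{sin(8t)} = 8/(s^2 + 64).
Then apply L{t^2·g(t)} = (-1)^2 d^2/ds^2[G(s)] with G(s) = 8/(s^2 + 64):
differentiating 2 times and applying the sign gives 16*(3*s^2 - 64)/(s^2 + 64)^3.

F(s) = 16*(3*s^2 - 64)/(s^2 + 64)^3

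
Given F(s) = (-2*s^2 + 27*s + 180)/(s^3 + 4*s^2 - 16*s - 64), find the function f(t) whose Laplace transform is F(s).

Factor the denominator: s^3 + 4*s^2 - 16*s - 64 = (s - 4)*(s + 4)^2.
Partial fraction decomposition gives [-6/(s + 4)] + [-5/(s + 4)^2] + [4/(s - 4)].
Invert each term: -6/(s + 4) ↔ -6e^(-4t); -5/(s + 4)^2 ↔ -5t·e^(-4t); 4/(s - 4) ↔ 4e^(4t).

f(t) = -5*t*exp(-4*t) + 4*exp(4*t) - 6*exp(-4*t)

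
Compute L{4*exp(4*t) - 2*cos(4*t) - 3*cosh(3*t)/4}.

-2*s/(s^2 + 16) - 3*s/(4*(s^2 - 9)) + 4/(s - 4)

The transform is linear, so treat each term independently.
(4)·[L{e^(4t)} = 1/(s - 4)]; (-3/4)·[L{cosh(3t)} = s/(s^2 - 9)]; (-2)·[L{cos(4t)} = s/(s^2 + 16)].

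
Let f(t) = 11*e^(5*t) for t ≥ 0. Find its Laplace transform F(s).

L{11} = 11/s.
By the first shifting theorem, multiplying by e^(5t) replaces s with s - 5.

F(s) = 11/(s - 5)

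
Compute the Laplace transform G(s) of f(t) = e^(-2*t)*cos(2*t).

G(s) = (s + 2)/((s + 2)^2 + 4)

L{cos(2t)} = s/(s^2 + 4).
By the first shifting theorem, multiplying by e^(-2t) replaces s with s + 2.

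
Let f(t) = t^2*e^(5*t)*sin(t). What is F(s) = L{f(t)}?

F(s) = 2*(3*s^2 - 30*s + 74)/(s^2 - 10*s + 26)^3

L{sin(t)} = 1/(s^2 + 1).
Multiplying by e^(5t) shifts s → s - 5, so L{e^(5*t)*sin(t)} = 1/((s - 5)^2 + 1).
Then apply L{t^2·g(t)} = (-1)^2 d^2/ds^2[G(s)] with G(s) = 1/((s - 5)^2 + 1):
differentiating 2 times and applying the sign gives 2*(3*s^2 - 30*s + 74)/(s^2 - 10*s + 26)^3.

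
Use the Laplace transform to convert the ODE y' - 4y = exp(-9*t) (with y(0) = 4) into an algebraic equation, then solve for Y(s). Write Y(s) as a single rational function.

Take the Laplace transform of both sides.
With L{y'} = sY - y(0) = sY - 4: the LHS transforms to (s - 4)Y - (4).
The right side is L{exp(-9*t)} = 1/(s + 9).
So (s - 4)Y = 1/(s + 9) + (4).
Solve for Y(s) and write it as one ratio of polynomials.

Y(s) = (4*s + 37)/(s^2 + 5*s - 36)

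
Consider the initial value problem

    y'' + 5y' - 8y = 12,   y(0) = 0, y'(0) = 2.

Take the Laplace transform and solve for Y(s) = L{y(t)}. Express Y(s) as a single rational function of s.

Laplace-transform each side.
With L{y''} = s^2 Y - s·y(0) - y'(0) and L{y'} = sY - y(0), with y(0) = 0, y'(0) = 2: the LHS transforms to (s^2 + 5*s - 8)Y - (2).
The right side is L{12} = 12/s.
So (s^2 + 5*s - 8)Y = 12/s + (2).
Isolate Y and clear denominators.

Y(s) = (2*s + 12)/(s^3 + 5*s^2 - 8*s)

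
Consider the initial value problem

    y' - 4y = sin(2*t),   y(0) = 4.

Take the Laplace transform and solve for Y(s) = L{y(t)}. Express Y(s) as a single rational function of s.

Y(s) = (4*s^2 + 18)/(s^3 - 4*s^2 + 4*s - 16)

Laplace-transform each side.
Using L{y'} = sY - y(0) = sY - 4, the left side becomes (s - 4)Y - (4).
The right side is L{sin(2*t)} = 2/(s^2 + 4).
So (s - 4)Y = 2/(s^2 + 4) + (4).
Divide through and combine into a single rational function.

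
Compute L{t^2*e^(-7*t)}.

L{e^(-7t)} = 1/(s + 7).
Then apply L{t^2·g(t)} = (-1)^2 d^2/ds^2[G(s)] with G(s) = 1/(s + 7):
differentiating 2 times and applying the sign gives 2/(s + 7)^3.

2/(s + 7)^3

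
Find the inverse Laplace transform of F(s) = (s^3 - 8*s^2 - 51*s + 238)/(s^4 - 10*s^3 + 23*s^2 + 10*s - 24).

Factor the denominator: s^4 - 10*s^3 + 23*s^2 + 10*s - 24 = (s - 6)*(s - 4)*(s - 1)*(s + 1).
Partial fraction decomposition gives [6/(s - 1)] + [1/(s - 4)] + [-2/(s - 6)] + [-4/(s + 1)].
Invert each term: 6/(s - 1) ↔ 6e^(t); 1/(s - 4) ↔ e^(4t); -2/(s - 6) ↔ -2e^(6t); -4/(s + 1) ↔ -4e^(-t).

-2*exp(6*t) + exp(4*t) + 6*exp(t) - 4*exp(-t)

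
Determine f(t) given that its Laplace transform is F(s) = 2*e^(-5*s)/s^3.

The factor e^(-5s) signals a time shift by c = 5 (second shifting theorem).
L{t^2} = 2!/s^3 = 2/s^3, so L^-1{2/s^3} = t^2.
Hence the inverse is u(t - 5) times that function evaluated at t - 5.

f(t) = Heaviside(t - 5)*((t - 5)^2)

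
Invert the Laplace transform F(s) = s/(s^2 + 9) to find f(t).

f(t) = cos(3*t)

Since L{cos(3t)} = s/(s^2 + 9), the inverse is cos(3*t).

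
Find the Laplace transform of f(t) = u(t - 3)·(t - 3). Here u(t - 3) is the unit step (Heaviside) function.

By the second shifting theorem, L{u(t - c)·g(t - c)} = e^(-cs)·G(s) with c = 3 and G(s) = L{g(t)}.
L{t} = 1!/s^2 = 1/s^2.

exp(-3*s)/s^2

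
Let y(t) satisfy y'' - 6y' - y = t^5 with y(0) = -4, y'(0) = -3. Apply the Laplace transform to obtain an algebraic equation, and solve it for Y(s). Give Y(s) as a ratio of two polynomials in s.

Take the Laplace transform of both sides.
Using L{y''} = s^2 Y - s·y(0) - y'(0) and L{y'} = sY - y(0), with y(0) = -4, y'(0) = -3, the left side becomes (s^2 - 6*s - 1)Y - (-4*s + 21).
The right side is L{t^5} = 120/s^6.
So (s^2 - 6*s - 1)Y = 120/s^6 + (-4*s + 21).
Isolate Y and clear denominators.

Y(s) = (-4*s^7 + 21*s^6 + 120)/(s^8 - 6*s^7 - s^6)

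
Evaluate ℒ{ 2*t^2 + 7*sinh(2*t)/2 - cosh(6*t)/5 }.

-s/(5*(s^2 - 36)) + 7/(s^2 - 4) + 4/s^3

By linearity of the Laplace transform, transform each term separately.
(-1/5)·[L{cosh(6t)} = s/(s^2 - 36)]; (7/2)·[L{sinh(2t)} = 2/(s^2 - 4)]; (2)·[L{t^2} = 2!/s^3 = 2/s^3].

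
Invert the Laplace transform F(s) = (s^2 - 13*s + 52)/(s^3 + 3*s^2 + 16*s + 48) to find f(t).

f(t) = -sin(4*t) - 3*cos(4*t) + 4*exp(-3*t)

Factor the denominator: s^3 + 3*s^2 + 16*s + 48 = (s + 3)*(s^2 + 16).
Partial fraction decomposition gives [4/(s + 3)] + [-3*s/(s^2 + 16)] + [-4/(s^2 + 16)].
Invert each term: 4/(s + 3) ↔ 4e^(-3t); -3·s/(s^2 + 16) ↔ -3cos(4t); -1·4/(s^2 + 16) ↔ -sin(4t).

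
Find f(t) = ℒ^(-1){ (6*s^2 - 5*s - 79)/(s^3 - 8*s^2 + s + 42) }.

Factor the denominator: s^3 - 8*s^2 + s + 42 = (s - 7)*(s - 3)*(s + 2).
Partial fraction decomposition gives [2/(s - 3)] + [-1/(s + 2)] + [5/(s - 7)].
Invert each term: 2/(s - 3) ↔ 2e^(3t); -1/(s + 2) ↔ -e^(-2t); 5/(s - 7) ↔ 5e^(7t).

f(t) = 5*exp(7*t) + 2*exp(3*t) - exp(-2*t)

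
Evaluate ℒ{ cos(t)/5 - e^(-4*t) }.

The transform is linear, so treat each term independently.
(-1)·[L{e^(-4t)} = 1/(s + 4)]; (1/5)·[L{cos(t)} = s/(s^2 + 1)].

s/(5*(s^2 + 1)) - 1/(s + 4)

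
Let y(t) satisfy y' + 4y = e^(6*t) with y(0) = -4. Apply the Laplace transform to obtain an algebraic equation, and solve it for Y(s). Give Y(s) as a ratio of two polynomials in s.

Y(s) = (-4*s + 25)/(s^2 - 2*s - 24)

Take the Laplace transform of both sides.
The derivative rules (L{y'} = sY - y(0) = sY - (-4)) turn the left side into (s + 4)Y - (-4).
The right side is L{e^(6*t)} = 1/(s - 6).
So (s + 4)Y = 1/(s - 6) + (-4).
Divide through and combine into a single rational function.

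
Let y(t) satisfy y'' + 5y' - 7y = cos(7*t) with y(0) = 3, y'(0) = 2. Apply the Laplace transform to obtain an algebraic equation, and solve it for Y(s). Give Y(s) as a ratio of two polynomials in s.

Y(s) = (3*s^3 + 17*s^2 + 148*s + 833)/(s^4 + 5*s^3 + 42*s^2 + 245*s - 343)

Take the Laplace transform of both sides.
Using L{y''} = s^2 Y - s·y(0) - y'(0) and L{y'} = sY - y(0), with y(0) = 3, y'(0) = 2, the left side becomes (s^2 + 5*s - 7)Y - (3*s + 17).
The right side is L{cos(7*t)} = s/(s^2 + 49).
So (s^2 + 5*s - 7)Y = s/(s^2 + 49) + (3*s + 17).
Divide through and combine into a single rational function.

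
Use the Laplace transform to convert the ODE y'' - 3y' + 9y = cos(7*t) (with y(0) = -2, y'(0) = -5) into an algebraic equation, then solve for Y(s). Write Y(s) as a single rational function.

Y(s) = (-2*s^3 + s^2 - 97*s + 49)/(s^4 - 3*s^3 + 58*s^2 - 147*s + 441)

Transform both sides with L{·}.
The derivative rules (L{y''} = s^2 Y - s·y(0) - y'(0) and L{y'} = sY - y(0), with y(0) = -2, y'(0) = -5) turn the left side into (s^2 - 3*s + 9)Y - (-2*s + 1).
The right side is L{cos(7*t)} = s/(s^2 + 49).
So (s^2 - 3*s + 9)Y = s/(s^2 + 49) + (-2*s + 1).
Isolate Y and clear denominators.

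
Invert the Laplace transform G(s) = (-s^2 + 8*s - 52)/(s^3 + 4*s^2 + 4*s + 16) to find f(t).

f(t) = -4*sin(2*t) + 4*cos(2*t) - 5*exp(-4*t)

Factor the denominator: s^3 + 4*s^2 + 4*s + 16 = (s + 4)*(s^2 + 4).
Partial fraction decomposition gives [-5/(s + 4)] + [4*s/(s^2 + 4)] + [-8/(s^2 + 4)].
Invert each term: -5/(s + 4) ↔ -5e^(-4t); 4·s/(s^2 + 4) ↔ 4cos(2t); -4·2/(s^2 + 4) ↔ -4sin(2t).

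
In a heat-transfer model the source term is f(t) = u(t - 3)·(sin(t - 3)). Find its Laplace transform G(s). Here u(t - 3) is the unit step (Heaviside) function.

By the second shifting theorem, L{u(t - c)·g(t - c)} = e^(-cs)·H(s) with c = 3 and H(s) = L{g(t)}.
L{sin(t)} = 1/(s^2 + 1).

G(s) = exp(-3*s)/(s^2 + 1)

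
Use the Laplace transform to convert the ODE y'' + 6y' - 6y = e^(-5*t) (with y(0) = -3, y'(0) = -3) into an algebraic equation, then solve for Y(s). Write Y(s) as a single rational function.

Y(s) = (-3*s^2 - 36*s - 104)/(s^3 + 11*s^2 + 24*s - 30)

Transform both sides with L{·}.
With L{y''} = s^2 Y - s·y(0) - y'(0) and L{y'} = sY - y(0), with y(0) = -3, y'(0) = -3: the LHS transforms to (s^2 + 6*s - 6)Y - (-3*s - 21).
The right side is L{e^(-5*t)} = 1/(s + 5).
So (s^2 + 6*s - 6)Y = 1/(s + 5) + (-3*s - 21).
Isolate Y and clear denominators.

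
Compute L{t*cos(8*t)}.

L{cos(8t)} = s/(s^2 + 64).
Then apply L{t·g(t)} = -d/ds[G(s)] with G(s) = s/(s^2 + 64):
differentiating 1 time and applying the sign gives (s - 8)*(s + 8)/(s^2 + 64)^2.

(s - 8)*(s + 8)/(s^2 + 64)^2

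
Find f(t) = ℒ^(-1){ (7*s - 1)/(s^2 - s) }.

Factor the denominator: s^2 - s = s*(s - 1).
Partial fraction decomposition gives [1/s] + [6/(s - 1)].
Invert each term: 1/(s - 0) ↔ e^(0t); 6/(s - 1) ↔ 6e^(t).

f(t) = 6*exp(t) + 1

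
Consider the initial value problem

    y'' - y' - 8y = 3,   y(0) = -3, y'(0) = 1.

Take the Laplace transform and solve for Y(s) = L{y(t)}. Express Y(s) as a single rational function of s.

Laplace-transform each side.
Using L{y''} = s^2 Y - s·y(0) - y'(0) and L{y'} = sY - y(0), with y(0) = -3, y'(0) = 1, the left side becomes (s^2 - s - 8)Y - (-3*s + 4).
The right side is L{3} = 3/s.
So (s^2 - s - 8)Y = 3/s + (-3*s + 4).
Solve for Y(s) and write it as one ratio of polynomials.

Y(s) = (-3*s^2 + 4*s + 3)/(s^3 - s^2 - 8*s)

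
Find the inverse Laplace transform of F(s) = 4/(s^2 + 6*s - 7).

Rewrite the denominator: s^2 + 6*s - 7 = (s + 3)^2 - 16.
The form in (s + 3) signals a first-shifting-theorem factor e^(-3t).
Since L{sinh(4t)} = 4/(s^2 - 16), the inverse is exp(-3*t)*sinh(4*t).

exp(-3*t)*sinh(4*t)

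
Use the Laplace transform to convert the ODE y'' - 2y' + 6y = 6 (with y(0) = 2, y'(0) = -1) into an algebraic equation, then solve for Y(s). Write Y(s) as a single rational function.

Y(s) = (2*s^2 - 5*s + 6)/(s^3 - 2*s^2 + 6*s)

Take the Laplace transform of both sides.
Using L{y''} = s^2 Y - s·y(0) - y'(0) and L{y'} = sY - y(0), with y(0) = 2, y'(0) = -1, the left side becomes (s^2 - 2*s + 6)Y - (2*s - 5).
The right side is L{6} = 6/s.
So (s^2 - 2*s + 6)Y = 6/s + (2*s - 5).
Isolate Y and clear denominators.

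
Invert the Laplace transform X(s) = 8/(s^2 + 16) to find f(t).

f(t) = 2*sin(4*t)

Since L{sin(4t)} = 4/(s^2 + 16), the inverse is sin(4*t), scaled by 2.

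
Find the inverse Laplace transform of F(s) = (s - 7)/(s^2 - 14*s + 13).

exp(7*t)*cosh(6*t)

Rewrite the denominator: s^2 - 14*s + 13 = (s - 7)^2 - 36.
The form in (s - 7) signals a first-shifting-theorem factor e^(7t).
Since L{cosh(6t)} = s/(s^2 - 36), the inverse is e^(7*t)*cosh(6*t).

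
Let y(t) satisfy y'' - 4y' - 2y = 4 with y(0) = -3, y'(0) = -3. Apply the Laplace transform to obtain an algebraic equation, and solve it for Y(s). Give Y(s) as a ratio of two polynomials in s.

Y(s) = (-3*s^2 + 9*s + 4)/(s^3 - 4*s^2 - 2*s)

Apply the Laplace transform to the equation.
With L{y''} = s^2 Y - s·y(0) - y'(0) and L{y'} = sY - y(0), with y(0) = -3, y'(0) = -3: the LHS transforms to (s^2 - 4*s - 2)Y - (-3*s + 9).
The right side is L{4} = 4/s.
So (s^2 - 4*s - 2)Y = 4/s + (-3*s + 9).
Isolate Y and clear denominators.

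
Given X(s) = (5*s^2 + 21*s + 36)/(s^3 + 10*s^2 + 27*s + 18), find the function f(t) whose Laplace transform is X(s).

f(t) = 2*exp(-t) - 3*exp(-3*t) + 6*exp(-6*t)

Factor the denominator: s^3 + 10*s^2 + 27*s + 18 = (s + 1)*(s + 3)*(s + 6).
Partial fraction decomposition gives [2/(s + 1)] + [6/(s + 6)] + [-3/(s + 3)].
Invert each term: 2/(s + 1) ↔ 2e^(-t); 6/(s + 6) ↔ 6e^(-6t); -3/(s + 3) ↔ -3e^(-3t).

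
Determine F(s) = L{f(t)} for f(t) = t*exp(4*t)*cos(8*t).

L{cos(8t)} = s/(s^2 + 64).
Multiplying by e^(4t) shifts s → s - 4, so L{exp(4*t)*cos(8*t)} = (s - 4)/((s - 4)^2 + 64).
Then apply L{t·g(t)} = -d/ds[G(s)] with G(s) = (s - 4)/((s - 4)^2 + 64):
differentiating 1 time and applying the sign gives (s - 12)*(s + 4)/(s^2 - 8*s + 80)^2.

F(s) = (s - 12)*(s + 4)/(s^2 - 8*s + 80)^2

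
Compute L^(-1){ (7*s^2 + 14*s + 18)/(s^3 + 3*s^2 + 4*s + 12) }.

sin(2*t) + 4*cos(2*t) + 3*exp(-3*t)

Factor the denominator: s^3 + 3*s^2 + 4*s + 12 = (s + 3)*(s^2 + 4).
Partial fraction decomposition gives [3/(s + 3)] + [4*s/(s^2 + 4)] + [2/(s^2 + 4)].
Invert each term: 3/(s + 3) ↔ 3e^(-3t); 4·s/(s^2 + 4) ↔ 4cos(2t); 1·2/(s^2 + 4) ↔ sin(2t).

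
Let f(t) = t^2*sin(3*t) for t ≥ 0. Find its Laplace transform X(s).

L{sin(3t)} = 3/(s^2 + 9).
Then apply L{t^2·g(t)} = (-1)^2 d^2/ds^2[G(s)] with G(s) = 3/(s^2 + 9):
differentiating 2 times and applying the sign gives 18*(s^2 - 3)/(s^2 + 9)^3.

X(s) = 18*(s^2 - 3)/(s^2 + 9)^3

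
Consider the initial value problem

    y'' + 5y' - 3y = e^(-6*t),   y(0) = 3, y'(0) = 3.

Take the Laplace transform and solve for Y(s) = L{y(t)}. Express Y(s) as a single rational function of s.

Transform both sides with L{·}.
The derivative rules (L{y''} = s^2 Y - s·y(0) - y'(0) and L{y'} = sY - y(0), with y(0) = 3, y'(0) = 3) turn the left side into (s^2 + 5*s - 3)Y - (3*s + 18).
The right side is L{e^(-6*t)} = 1/(s + 6).
So (s^2 + 5*s - 3)Y = 1/(s + 6) + (3*s + 18).
Solve for Y(s) and write it as one ratio of polynomials.

Y(s) = (3*s^2 + 36*s + 109)/(s^3 + 11*s^2 + 27*s - 18)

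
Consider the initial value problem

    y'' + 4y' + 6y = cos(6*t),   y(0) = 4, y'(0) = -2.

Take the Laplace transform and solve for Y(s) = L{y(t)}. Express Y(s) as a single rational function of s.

Y(s) = (4*s^3 + 14*s^2 + 145*s + 504)/(s^4 + 4*s^3 + 42*s^2 + 144*s + 216)

Transform both sides with L{·}.
Using L{y''} = s^2 Y - s·y(0) - y'(0) and L{y'} = sY - y(0), with y(0) = 4, y'(0) = -2, the left side becomes (s^2 + 4*s + 6)Y - (4*s + 14).
The right side is L{cos(6*t)} = s/(s^2 + 36).
So (s^2 + 4*s + 6)Y = s/(s^2 + 36) + (4*s + 14).
Solve for Y(s) and write it as one ratio of polynomials.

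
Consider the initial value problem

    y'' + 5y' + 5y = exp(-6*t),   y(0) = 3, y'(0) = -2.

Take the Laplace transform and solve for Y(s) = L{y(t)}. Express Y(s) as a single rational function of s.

Laplace-transform each side.
The derivative rules (L{y''} = s^2 Y - s·y(0) - y'(0) and L{y'} = sY - y(0), with y(0) = 3, y'(0) = -2) turn the left side into (s^2 + 5*s + 5)Y - (3*s + 13).
The right side is L{exp(-6*t)} = 1/(s + 6).
So (s^2 + 5*s + 5)Y = 1/(s + 6) + (3*s + 13).
Divide through and combine into a single rational function.

Y(s) = (3*s^2 + 31*s + 79)/(s^3 + 11*s^2 + 35*s + 30)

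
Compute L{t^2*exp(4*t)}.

L{e^(4t)} = 1/(s - 4).
Then apply L{t^2·g(t)} = (-1)^2 d^2/ds^2[H(s)] with H(s) = 1/(s - 4):
differentiating 2 times and applying the sign gives 2/(s - 4)^3.

2/(s - 4)^3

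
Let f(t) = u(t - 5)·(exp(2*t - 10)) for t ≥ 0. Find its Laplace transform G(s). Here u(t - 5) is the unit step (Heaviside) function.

By the second shifting theorem, L{u(t - c)·g(t - c)} = e^(-cs)·H(s) with c = 5 and H(s) = L{g(t)}.
L{e^(2t)} = 1/(s - 2).

G(s) = exp(-5*s)/(s - 2)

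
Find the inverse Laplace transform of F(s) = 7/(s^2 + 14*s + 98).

Rewrite the denominator: s^2 + 14*s + 98 = (s + 7)^2 + 49.
The form in (s + 7) signals a first-shifting-theorem factor e^(-7t).
Since L{sin(7t)} = 7/(s^2 + 49), the inverse is exp(-7*t)*sin(7*t).

exp(-7*t)*sin(7*t)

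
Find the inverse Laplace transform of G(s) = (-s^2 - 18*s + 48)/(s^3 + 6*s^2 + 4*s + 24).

Factor the denominator: s^3 + 6*s^2 + 4*s + 24 = (s + 6)*(s^2 + 4).
Partial fraction decomposition gives [3/(s + 6)] + [-4*s/(s^2 + 4)] + [6/(s^2 + 4)].
Invert each term: 3/(s + 6) ↔ 3e^(-6t); -4·s/(s^2 + 4) ↔ -4cos(2t); 3·2/(s^2 + 4) ↔ 3sin(2t).

3*sin(2*t) - 4*cos(2*t) + 3*exp(-6*t)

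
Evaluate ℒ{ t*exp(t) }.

L{t} = 1!/s^2 = 1/s^2.
By the first shifting theorem, multiplying by e^(t) replaces s with s - 1.

(s - 1)^(-2)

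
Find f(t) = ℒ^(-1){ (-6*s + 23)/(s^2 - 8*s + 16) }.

Factor the denominator: s^2 - 8*s + 16 = (s - 4)^2.
Partial fraction decomposition gives [-6/(s - 4)] + [-1/(s - 4)^2].
Invert each term: -6/(s - 4) ↔ -6e^(4t); -1/(s - 4)^2 ↔ -t·e^(4t).

f(t) = -t*exp(4*t) - 6*exp(4*t)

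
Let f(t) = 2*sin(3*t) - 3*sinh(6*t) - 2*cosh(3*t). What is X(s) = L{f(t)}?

The transform is linear, so treat each term independently.
(2)·[L{sin(3t)} = 3/(s^2 + 9)]; (-3)·[L{sinh(6t)} = 6/(s^2 - 36)]; (-2)·[L{cosh(3t)} = s/(s^2 - 9)].

X(s) = -2*s/(s^2 - 9) + 6/(s^2 + 9) - 18/(s^2 - 36)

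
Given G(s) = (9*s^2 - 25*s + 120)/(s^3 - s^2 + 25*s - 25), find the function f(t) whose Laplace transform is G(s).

f(t) = 4*exp(t) - 4*sin(5*t) + 5*cos(5*t)

Factor the denominator: s^3 - s^2 + 25*s - 25 = (s - 1)*(s^2 + 25).
Partial fraction decomposition gives [4/(s - 1)] + [5*s/(s^2 + 25)] + [-20/(s^2 + 25)].
Invert each term: 4/(s - 1) ↔ 4e^(t); 5·s/(s^2 + 25) ↔ 5cos(5t); -4·5/(s^2 + 25) ↔ -4sin(5t).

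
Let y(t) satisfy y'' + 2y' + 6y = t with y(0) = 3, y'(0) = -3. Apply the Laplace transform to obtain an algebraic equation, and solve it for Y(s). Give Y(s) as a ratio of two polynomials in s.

Y(s) = (3*s^3 + 3*s^2 + 1)/(s^4 + 2*s^3 + 6*s^2)

Take the Laplace transform of both sides.
The derivative rules (L{y''} = s^2 Y - s·y(0) - y'(0) and L{y'} = sY - y(0), with y(0) = 3, y'(0) = -3) turn the left side into (s^2 + 2*s + 6)Y - (3*s + 3).
The right side is L{t} = s^(-2).
So (s^2 + 2*s + 6)Y = s^(-2) + (3*s + 3).
Solve for Y(s) and write it as one ratio of polynomials.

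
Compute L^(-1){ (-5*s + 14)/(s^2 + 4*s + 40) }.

4*exp(-2*t)*sin(6*t) - 5*exp(-2*t)*cos(6*t)

Complete the square in the denominator: s^2 + 4*s + 40 = (s + 2)^2 + 6^2.
Split the numerator to match: -5*s + 14 = -5·(s + 2) + 4·6.
Invert each term: -5·(s + 2)/((s + 2)^2 + 36) ↔ -5e^(-2t)cos(6t); 4·6/((s + 2)^2 + 36) ↔ 4e^(-2t)sin(6t).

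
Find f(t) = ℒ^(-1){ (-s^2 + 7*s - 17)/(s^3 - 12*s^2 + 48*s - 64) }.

Factor the denominator: s^3 - 12*s^2 + 48*s - 64 = (s - 4)^3.
Partial fraction decomposition gives [-1/(s - 4)] + [-1/(s - 4)^2] + [-5/(s - 4)^3].
Invert each term: -1/(s - 4) ↔ -e^(4t); -1/(s - 4)^2 ↔ -t·e^(4t); -5/(s - 4)^3 ↔ (-5/2)t^2·e^(4t).

f(t) = -5*t^2*exp(4*t)/2 - t*exp(4*t) - exp(4*t)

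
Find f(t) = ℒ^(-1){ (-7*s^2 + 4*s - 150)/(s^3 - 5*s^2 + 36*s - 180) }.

Factor the denominator: s^3 - 5*s^2 + 36*s - 180 = (s - 5)*(s^2 + 36).
Partial fraction decomposition gives [-5/(s - 5)] + [-2*s/(s^2 + 36)] + [-6/(s^2 + 36)].
Invert each term: -5/(s - 5) ↔ -5e^(5t); -2·s/(s^2 + 36) ↔ -2cos(6t); -1·6/(s^2 + 36) ↔ -sin(6t).

f(t) = -5*exp(5*t) - sin(6*t) - 2*cos(6*t)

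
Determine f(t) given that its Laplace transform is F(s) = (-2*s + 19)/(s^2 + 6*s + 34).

Complete the square in the denominator: s^2 + 6*s + 34 = (s + 3)^2 + 5^2.
Split the numerator to match: -2*s + 19 = -2·(s + 3) + 5·5.
Invert each term: -2·(s + 3)/((s + 3)^2 + 25) ↔ -2e^(-3t)cos(5t); 5·5/((s + 3)^2 + 25) ↔ 5e^(-3t)sin(5t).

f(t) = 5*exp(-3*t)*sin(5*t) - 2*exp(-3*t)*cos(5*t)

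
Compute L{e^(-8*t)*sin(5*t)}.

L{sin(5t)} = 5/(s^2 + 25).
By the first shifting theorem, multiplying by e^(-8t) replaces s with s + 8.

5/((s + 8)^2 + 25)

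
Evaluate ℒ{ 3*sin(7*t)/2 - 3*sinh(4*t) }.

21/(2*(s^2 + 49)) - 12/(s^2 - 16)

Apply the Laplace transform termwise.
(3/2)·[L{sin(7t)} = 7/(s^2 + 49)]; (-3)·[L{sinh(4t)} = 4/(s^2 - 16)].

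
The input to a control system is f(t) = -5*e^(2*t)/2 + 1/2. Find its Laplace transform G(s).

G(s) = -5/(2*(s - 2)) + 1/(2*s)

The transform is linear, so treat each term independently.
L{1/2} = (1/2)/s; (-5/2)·[L{e^(2t)} = 1/(s - 2)].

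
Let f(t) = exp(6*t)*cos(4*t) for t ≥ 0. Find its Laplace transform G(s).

G(s) = (s - 6)/((s - 6)^2 + 16)

L{cos(4t)} = s/(s^2 + 16).
By the first shifting theorem, multiplying by e^(6t) replaces s with s - 6.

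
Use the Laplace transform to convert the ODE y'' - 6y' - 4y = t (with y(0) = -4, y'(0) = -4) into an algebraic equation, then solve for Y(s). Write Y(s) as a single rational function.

Apply the Laplace transform to the equation.
The derivative rules (L{y''} = s^2 Y - s·y(0) - y'(0) and L{y'} = sY - y(0), with y(0) = -4, y'(0) = -4) turn the left side into (s^2 - 6*s - 4)Y - (-4*s + 20).
The right side is L{t} = s^(-2).
So (s^2 - 6*s - 4)Y = s^(-2) + (-4*s + 20).
Divide through and combine into a single rational function.

Y(s) = (-4*s^3 + 20*s^2 + 1)/(s^4 - 6*s^3 - 4*s^2)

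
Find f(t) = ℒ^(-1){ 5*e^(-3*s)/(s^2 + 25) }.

The factor e^(-3s) signals a time shift by c = 3 (second shifting theorem).
L{sin(5t)} = 5/(s^2 + 25), so L^-1{5/(s^2 + 25)} = sin(5*t).
Hence the inverse is u(t - 3) times that function evaluated at t - 3.

f(t) = Heaviside(t - 3)*(sin(5*t - 15))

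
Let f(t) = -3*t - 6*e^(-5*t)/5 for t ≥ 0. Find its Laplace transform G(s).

The transform is linear, so treat each term independently.
(-3)·[L{t} = 1!/s^2 = 1/s^2]; (-6/5)·[L{e^(-5t)} = 1/(s + 5)].

G(s) = -6/(5*(s + 5)) - 3/s^2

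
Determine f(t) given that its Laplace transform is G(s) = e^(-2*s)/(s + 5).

The factor e^(-2s) signals a time shift by c = 2 (second shifting theorem).
L{e^(-5t)} = 1/(s + 5), so L^-1{1/(s + 5)} = e^(-5*t).
Hence the inverse is u(t - 2) times that function evaluated at t - 2.

f(t) = Heaviside(t - 2)*(exp(-5*t + 10))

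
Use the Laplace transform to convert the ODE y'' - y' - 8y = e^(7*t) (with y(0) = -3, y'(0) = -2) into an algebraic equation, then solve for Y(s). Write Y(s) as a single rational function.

Laplace-transform each side.
With L{y''} = s^2 Y - s·y(0) - y'(0) and L{y'} = sY - y(0), with y(0) = -3, y'(0) = -2: the LHS transforms to (s^2 - s - 8)Y - (-3*s + 1).
The right side is L{e^(7*t)} = 1/(s - 7).
So (s^2 - s - 8)Y = 1/(s - 7) + (-3*s + 1).
Isolate Y and clear denominators.

Y(s) = (-3*s^2 + 22*s - 6)/(s^3 - 8*s^2 - s + 56)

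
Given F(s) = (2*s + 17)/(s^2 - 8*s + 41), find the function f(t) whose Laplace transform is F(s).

Complete the square in the denominator: s^2 - 8*s + 41 = (s - 4)^2 + 5^2.
Split the numerator to match: 2*s + 17 = 2·(s - 4) + 5·5.
Invert each term: 2·(s - 4)/((s - 4)^2 + 25) ↔ 2e^(4t)cos(5t); 5·5/((s - 4)^2 + 25) ↔ 5e^(4t)sin(5t).

f(t) = 5*exp(4*t)*sin(5*t) + 2*exp(4*t)*cos(5*t)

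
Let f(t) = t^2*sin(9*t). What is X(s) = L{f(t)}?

X(s) = 54*(s^2 - 27)/(s^2 + 81)^3

L{sin(9t)} = 9/(s^2 + 81).
Then apply L{t^2·g(t)} = (-1)^2 d^2/ds^2[G(s)] with G(s) = 9/(s^2 + 81):
differentiating 2 times and applying the sign gives 54*(s^2 - 27)/(s^2 + 81)^3.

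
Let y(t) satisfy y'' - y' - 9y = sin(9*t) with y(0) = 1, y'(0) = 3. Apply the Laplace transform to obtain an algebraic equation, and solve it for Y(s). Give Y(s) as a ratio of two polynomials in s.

Y(s) = (s^3 + 2*s^2 + 81*s + 171)/(s^4 - s^3 + 72*s^2 - 81*s - 729)

Laplace-transform each side.
The derivative rules (L{y''} = s^2 Y - s·y(0) - y'(0) and L{y'} = sY - y(0), with y(0) = 1, y'(0) = 3) turn the left side into (s^2 - s - 9)Y - (s + 2).
The right side is L{sin(9*t)} = 9/(s^2 + 81).
So (s^2 - s - 9)Y = 9/(s^2 + 81) + (s + 2).
Isolate Y and clear denominators.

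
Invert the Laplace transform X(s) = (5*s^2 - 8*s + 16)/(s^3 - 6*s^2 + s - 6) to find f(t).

Factor the denominator: s^3 - 6*s^2 + s - 6 = (s - 6)*(s^2 + 1).
Partial fraction decomposition gives [4/(s - 6)] + [s/(s^2 + 1)] + [-2/(s^2 + 1)].
Invert each term: 4/(s - 6) ↔ 4e^(6t); 1·s/(s^2 + 1) ↔ cos(t); -2·1/(s^2 + 1) ↔ -2sin(t).

f(t) = 4*exp(6*t) - 2*sin(t) + cos(t)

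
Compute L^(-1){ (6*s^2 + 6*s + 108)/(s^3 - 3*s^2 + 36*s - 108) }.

4*exp(3*t) + 2*sin(6*t) + 2*cos(6*t)

Factor the denominator: s^3 - 3*s^2 + 36*s - 108 = (s - 3)*(s^2 + 36).
Partial fraction decomposition gives [4/(s - 3)] + [2*s/(s^2 + 36)] + [12/(s^2 + 36)].
Invert each term: 4/(s - 3) ↔ 4e^(3t); 2·s/(s^2 + 36) ↔ 2cos(6t); 2·6/(s^2 + 36) ↔ 2sin(6t).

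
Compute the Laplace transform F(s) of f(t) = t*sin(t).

L{sin(t)} = 1/(s^2 + 1).
Then apply L{t·g(t)} = -d/ds[G(s)] with G(s) = 1/(s^2 + 1):
differentiating 1 time and applying the sign gives 2*s/(s^2 + 1)^2.

F(s) = 2*s/(s^2 + 1)^2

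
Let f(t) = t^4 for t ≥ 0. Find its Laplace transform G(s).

L{t^4} = 4!/s^5 = 24/s^5.

G(s) = 24/s^5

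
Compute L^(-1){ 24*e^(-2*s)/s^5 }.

Heaviside(t - 2)*((t - 2)^4)

The factor e^(-2s) signals a time shift by c = 2 (second shifting theorem).
L{t^4} = 4!/s^5 = 24/s^5, so L^-1{24/s^5} = t^4.
Hence the inverse is u(t - 2) times that function evaluated at t - 2.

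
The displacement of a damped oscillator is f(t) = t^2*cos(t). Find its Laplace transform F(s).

F(s) = 2*s*(s^2 - 3)/(s^2 + 1)^3

L{cos(t)} = s/(s^2 + 1).
Then apply L{t^2·g(t)} = (-1)^2 d^2/ds^2[G(s)] with G(s) = s/(s^2 + 1):
differentiating 2 times and applying the sign gives 2*s*(s^2 - 3)/(s^2 + 1)^3.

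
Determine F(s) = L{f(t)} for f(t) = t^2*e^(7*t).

F(s) = 2/(s - 7)^3

L{e^(7t)} = 1/(s - 7).
Then apply L{t^2·g(t)} = (-1)^2 d^2/ds^2[G(s)] with G(s) = 1/(s - 7):
differentiating 2 times and applying the sign gives 2/(s - 7)^3.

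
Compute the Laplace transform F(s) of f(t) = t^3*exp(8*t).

L{t^3} = 3!/s^4 = 6/s^4.
By the first shifting theorem, multiplying by e^(8t) replaces s with s - 8.

F(s) = 6/(s - 8)^4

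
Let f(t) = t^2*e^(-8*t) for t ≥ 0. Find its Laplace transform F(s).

L{e^(-8t)} = 1/(s + 8).
Then apply L{t^2·g(t)} = (-1)^2 d^2/ds^2[G(s)] with G(s) = 1/(s + 8):
differentiating 2 times and applying the sign gives 2/(s + 8)^3.

F(s) = 2/(s + 8)^3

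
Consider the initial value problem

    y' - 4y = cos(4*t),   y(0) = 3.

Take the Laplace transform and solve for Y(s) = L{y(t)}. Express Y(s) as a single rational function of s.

Take the Laplace transform of both sides.
The derivative rules (L{y'} = sY - y(0) = sY - 3) turn the left side into (s - 4)Y - (3).
The right side is L{cos(4*t)} = s/(s^2 + 16).
So (s - 4)Y = s/(s^2 + 16) + (3).
Solve for Y(s) and write it as one ratio of polynomials.

Y(s) = (3*s^2 + s + 48)/(s^3 - 4*s^2 + 16*s - 64)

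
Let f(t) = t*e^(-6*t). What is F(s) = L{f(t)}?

F(s) = (s + 6)^(-2)

L{e^(-6t)} = 1/(s + 6).
Then apply L{t·g(t)} = -d/ds[G(s)] with G(s) = 1/(s + 6):
differentiating 1 time and applying the sign gives (s + 6)^(-2).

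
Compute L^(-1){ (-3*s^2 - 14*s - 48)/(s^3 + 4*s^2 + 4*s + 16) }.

-5*sin(2*t) - cos(2*t) - 2*exp(-4*t)

Factor the denominator: s^3 + 4*s^2 + 4*s + 16 = (s + 4)*(s^2 + 4).
Partial fraction decomposition gives [-2/(s + 4)] + [-s/(s^2 + 4)] + [-10/(s^2 + 4)].
Invert each term: -2/(s + 4) ↔ -2e^(-4t); -1·s/(s^2 + 4) ↔ -cos(2t); -5·2/(s^2 + 4) ↔ -5sin(2t).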